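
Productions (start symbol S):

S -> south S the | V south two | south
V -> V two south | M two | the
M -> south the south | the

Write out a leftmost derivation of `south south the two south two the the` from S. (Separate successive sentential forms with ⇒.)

S ⇒ south S the ⇒ south south S the the ⇒ south south V south two the the ⇒ south south M two south two the the ⇒ south south the two south two the the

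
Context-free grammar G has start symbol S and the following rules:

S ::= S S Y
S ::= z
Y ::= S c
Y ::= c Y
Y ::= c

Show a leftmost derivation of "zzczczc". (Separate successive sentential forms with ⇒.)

S ⇒ SSY   [S ::= S S Y]
SSY ⇒ SSYSY   [S ::= S S Y]
SSYSY ⇒ SSYSYSY   [S ::= S S Y]
SSYSYSY ⇒ zSYSYSY   [S ::= z]
zSYSYSY ⇒ zzYSYSY   [S ::= z]
zzYSYSY ⇒ zzcSYSY   [Y ::= c]
zzcSYSY ⇒ zzczYSY   [S ::= z]
zzczYSY ⇒ zzczcSY   [Y ::= c]
zzczcSY ⇒ zzczczY   [S ::= z]
zzczczY ⇒ zzczczc   [Y ::= c]

S ⇒ SSY ⇒ SSYSY ⇒ SSYSYSY ⇒ zSYSYSY ⇒ zzYSYSY ⇒ zzcSYSY ⇒ zzczYSY ⇒ zzczcSY ⇒ zzczczY ⇒ zzczczc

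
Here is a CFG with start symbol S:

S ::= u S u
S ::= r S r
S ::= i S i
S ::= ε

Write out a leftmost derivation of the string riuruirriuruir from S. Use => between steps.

S => rSr => riSir => riuSuir => riurSruir => riuruSuruir => riuruiSiuruir => riuruirSriuruir => riuruirriuruir

S => rSr   [S ::= r S r]
rSr => riSir   [S ::= i S i]
riSir => riuSuir   [S ::= u S u]
riuSuir => riurSruir   [S ::= r S r]
riurSruir => riuruSuruir   [S ::= u S u]
riuruSuruir => riuruiSiuruir   [S ::= i S i]
riuruiSiuruir => riuruirSriuruir   [S ::= r S r]
riuruirSriuruir => riuruirriuruir   [S ::= ε]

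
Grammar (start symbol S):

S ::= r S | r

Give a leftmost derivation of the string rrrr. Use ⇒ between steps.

S ⇒ rS   [S ::= r S]
rS ⇒ rrS   [S ::= r S]
rrS ⇒ rrrS   [S ::= r S]
rrrS ⇒ rrrr   [S ::= r]

S ⇒ rS ⇒ rrS ⇒ rrrS ⇒ rrrr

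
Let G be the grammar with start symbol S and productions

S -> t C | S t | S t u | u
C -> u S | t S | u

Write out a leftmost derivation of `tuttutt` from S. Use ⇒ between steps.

S ⇒ St   [S -> S t]
St ⇒ tCt   [S -> t C]
tCt ⇒ tuSt   [C -> u S]
tuSt ⇒ tuStt   [S -> S t]
tuStt ⇒ tutCtt   [S -> t C]
tutCtt ⇒ tuttStt   [C -> t S]
tuttStt ⇒ tuttutt   [S -> u]

S⇒St⇒tCt⇒tuSt⇒tuStt⇒tutCtt⇒tuttStt⇒tuttutt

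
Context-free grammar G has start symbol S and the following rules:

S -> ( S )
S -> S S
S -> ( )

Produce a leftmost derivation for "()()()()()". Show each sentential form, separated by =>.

S=>SS=>()S=>()SS=>()()S=>()()SS=>()()()S=>()()()SS=>()()()()S=>()()()()()

S => SS   [S -> S S]
SS => ()S   [S -> ( )]
()S => ()SS   [S -> S S]
()SS => ()()S   [S -> ( )]
()()S => ()()SS   [S -> S S]
()()SS => ()()()S   [S -> ( )]
()()()S => ()()()SS   [S -> S S]
()()()SS => ()()()()S   [S -> ( )]
()()()()S => ()()()()()   [S -> ( )]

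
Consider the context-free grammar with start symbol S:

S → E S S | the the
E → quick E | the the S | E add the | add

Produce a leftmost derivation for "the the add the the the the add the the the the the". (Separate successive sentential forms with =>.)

S => E S S   [S → E S S]
E S S => E add the S S   [E → E add the]
E add the S S => the the S add the S S   [E → the the S]
the the S add the S S => the the E S S add the S S   [S → E S S]
the the E S S add the S S => the the add S S add the S S   [E → add]
the the add S S add the S S => the the add the the S add the S S   [S → the the]
the the add the the S add the S S => the the add the the the the add the S S   [S → the the]
the the add the the the the add the S S => the the add the the the the add the the the S   [S → the the]
the the add the the the the add the the the S => the the add the the the the add the the the the the   [S → the the]

S => E S S => E add the S S => the the S add the S S => the the E S S add the S S => the the add S S add the S S => the the add the the S add the S S => the the add the the the the add the S S => the the add the the the the add the the the S => the the add the the the the add the the the the the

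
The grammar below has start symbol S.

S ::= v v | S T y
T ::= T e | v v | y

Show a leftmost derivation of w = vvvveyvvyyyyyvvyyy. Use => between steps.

S=>STy=>STyTy=>STyTyTy=>STyTyTyTy=>STyTyTyTyTy=>STyTyTyTyTyTy=>vvTyTyTyTyTyTy=>vvTeyTyTyTyTyTy=>vvvveyTyTyTyTyTy=>vvvveyvvyTyTyTyTy=>vvvveyvvyyyTyTyTy=>vvvveyvvyyyyyTyTy=>vvvveyvvyyyyyvvyTy=>vvvveyvvyyyyyvvyyy

S => STy   [S ::= S T y]
STy => STyTy   [S ::= S T y]
STyTy => STyTyTy   [S ::= S T y]
STyTyTy => STyTyTyTy   [S ::= S T y]
STyTyTyTy => STyTyTyTyTy   [S ::= S T y]
STyTyTyTyTy => STyTyTyTyTyTy   [S ::= S T y]
STyTyTyTyTyTy => vvTyTyTyTyTyTy   [S ::= v v]
vvTyTyTyTyTyTy => vvTeyTyTyTyTyTy   [T ::= T e]
vvTeyTyTyTyTyTy => vvvveyTyTyTyTyTy   [T ::= v v]
vvvveyTyTyTyTyTy => vvvveyvvyTyTyTyTy   [T ::= v v]
vvvveyvvyTyTyTyTy => vvvveyvvyyyTyTyTy   [T ::= y]
vvvveyvvyyyTyTyTy => vvvveyvvyyyyyTyTy   [T ::= y]
vvvveyvvyyyyyTyTy => vvvveyvvyyyyyvvyTy   [T ::= v v]
vvvveyvvyyyyyvvyTy => vvvveyvvyyyyyvvyyy   [T ::= y]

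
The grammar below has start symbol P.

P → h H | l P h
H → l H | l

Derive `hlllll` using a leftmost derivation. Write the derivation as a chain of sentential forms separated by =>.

P => hH   [P → h H]
hH => hlH   [H → l H]
hlH => hllH   [H → l H]
hllH => hlllH   [H → l H]
hlllH => hllllH   [H → l H]
hllllH => hlllll   [H → l]

P=>hH=>hlH=>hllH=>hlllH=>hllllH=>hlllll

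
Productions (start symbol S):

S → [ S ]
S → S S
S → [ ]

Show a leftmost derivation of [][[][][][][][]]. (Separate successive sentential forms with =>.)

S => SS   [S → S S]
SS => []S   [S → [ ]]
[]S => [][S]   [S → [ S ]]
[][S] => [][SS]   [S → S S]
[][SS] => [][SSS]   [S → S S]
[][SSS] => [][SSSS]   [S → S S]
[][SSSS] => [][[]SSS]   [S → [ ]]
[][[]SSS] => [][[]SSSS]   [S → S S]
[][[]SSSS] => [][[]SSSSS]   [S → S S]
[][[]SSSSS] => [][[][]SSSS]   [S → [ ]]
[][[][]SSSS] => [][[][][]SSS]   [S → [ ]]
[][[][][]SSS] => [][[][][][]SS]   [S → [ ]]
[][[][][][]SS] => [][[][][][][]S]   [S → [ ]]
[][[][][][][]S] => [][[][][][][][]]   [S → [ ]]

S=>SS=>[]S=>[][S]=>[][SS]=>[][SSS]=>[][SSSS]=>[][[]SSS]=>[][[]SSSS]=>[][[]SSSSS]=>[][[][]SSSS]=>[][[][][]SSS]=>[][[][][][]SS]=>[][[][][][][]S]=>[][[][][][][][]]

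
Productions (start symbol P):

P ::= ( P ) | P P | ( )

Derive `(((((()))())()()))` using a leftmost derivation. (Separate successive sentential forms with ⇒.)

P ⇒ (P) ⇒ ((P)) ⇒ ((PP)) ⇒ ((PPP)) ⇒ (((P)PP)) ⇒ (((PP)PP)) ⇒ ((((P)P)PP)) ⇒ (((((P))P)PP)) ⇒ (((((()))P)PP)) ⇒ (((((()))())PP)) ⇒ (((((()))())()P)) ⇒ (((((()))())()()))

P ⇒ (P)   [P ::= ( P )]
(P) ⇒ ((P))   [P ::= ( P )]
((P)) ⇒ ((PP))   [P ::= P P]
((PP)) ⇒ ((PPP))   [P ::= P P]
((PPP)) ⇒ (((P)PP))   [P ::= ( P )]
(((P)PP)) ⇒ (((PP)PP))   [P ::= P P]
(((PP)PP)) ⇒ ((((P)P)PP))   [P ::= ( P )]
((((P)P)PP)) ⇒ (((((P))P)PP))   [P ::= ( P )]
(((((P))P)PP)) ⇒ (((((()))P)PP))   [P ::= ( )]
(((((()))P)PP)) ⇒ (((((()))())PP))   [P ::= ( )]
(((((()))())PP)) ⇒ (((((()))())()P))   [P ::= ( )]
(((((()))())()P)) ⇒ (((((()))())()()))   [P ::= ( )]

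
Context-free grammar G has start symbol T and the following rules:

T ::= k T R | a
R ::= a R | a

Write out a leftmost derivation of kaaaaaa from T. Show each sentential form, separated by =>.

T=>kTR=>kaR=>kaaR=>kaaaR=>kaaaaR=>kaaaaaR=>kaaaaaa

T => kTR   [T ::= k T R]
kTR => kaR   [T ::= a]
kaR => kaaR   [R ::= a R]
kaaR => kaaaR   [R ::= a R]
kaaaR => kaaaaR   [R ::= a R]
kaaaaR => kaaaaaR   [R ::= a R]
kaaaaaR => kaaaaaa   [R ::= a]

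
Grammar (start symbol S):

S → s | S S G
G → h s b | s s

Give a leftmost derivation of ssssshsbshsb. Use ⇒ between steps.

S ⇒ SSG   [S → S S G]
SSG ⇒ SSGSG   [S → S S G]
SSGSG ⇒ SSGSGSG   [S → S S G]
SSGSGSG ⇒ sSGSGSG   [S → s]
sSGSGSG ⇒ ssGSGSG   [S → s]
ssGSGSG ⇒ ssssSGSG   [G → s s]
ssssSGSG ⇒ sssssGSG   [S → s]
sssssGSG ⇒ ssssshsbSG   [G → h s b]
ssssshsbSG ⇒ ssssshsbsG   [S → s]
ssssshsbsG ⇒ ssssshsbshsb   [G → h s b]

S ⇒ SSG ⇒ SSGSG ⇒ SSGSGSG ⇒ sSGSGSG ⇒ ssGSGSG ⇒ ssssSGSG ⇒ sssssGSG ⇒ ssssshsbSG ⇒ ssssshsbsG ⇒ ssssshsbshsb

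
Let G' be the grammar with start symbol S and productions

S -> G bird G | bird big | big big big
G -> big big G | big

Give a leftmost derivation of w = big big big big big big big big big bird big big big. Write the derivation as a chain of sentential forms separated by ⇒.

S ⇒ G bird G   [S -> G bird G]
G bird G ⇒ big big G bird G   [G -> big big G]
big big G bird G ⇒ big big big big G bird G   [G -> big big G]
big big big big G bird G ⇒ big big big big big big G bird G   [G -> big big G]
big big big big big big G bird G ⇒ big big big big big big big big G bird G   [G -> big big G]
big big big big big big big big G bird G ⇒ big big big big big big big big big bird G   [G -> big]
big big big big big big big big big bird G ⇒ big big big big big big big big big bird big big G   [G -> big big G]
big big big big big big big big big bird big big G ⇒ big big big big big big big big big bird big big big   [G -> big]

S ⇒ G bird G ⇒ big big G bird G ⇒ big big big big G bird G ⇒ big big big big big big G bird G ⇒ big big big big big big big big G bird G ⇒ big big big big big big big big big bird G ⇒ big big big big big big big big big bird big big G ⇒ big big big big big big big big big bird big big big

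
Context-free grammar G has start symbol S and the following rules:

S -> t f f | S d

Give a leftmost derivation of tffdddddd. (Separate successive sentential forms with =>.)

S => Sd => Sdd => Sddd => Sdddd => Sddddd => Sdddddd => tffdddddd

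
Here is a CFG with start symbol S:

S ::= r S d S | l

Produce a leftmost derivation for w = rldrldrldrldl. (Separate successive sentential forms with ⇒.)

S ⇒ rSdS   [S ::= r S d S]
rSdS ⇒ rldS   [S ::= l]
rldS ⇒ rldrSdS   [S ::= r S d S]
rldrSdS ⇒ rldrldS   [S ::= l]
rldrldS ⇒ rldrldrSdS   [S ::= r S d S]
rldrldrSdS ⇒ rldrldrldS   [S ::= l]
rldrldrldS ⇒ rldrldrldrSdS   [S ::= r S d S]
rldrldrldrSdS ⇒ rldrldrldrldS   [S ::= l]
rldrldrldrldS ⇒ rldrldrldrldl   [S ::= l]

S⇒rSdS⇒rldS⇒rldrSdS⇒rldrldS⇒rldrldrSdS⇒rldrldrldS⇒rldrldrldrSdS⇒rldrldrldrldS⇒rldrldrldrldl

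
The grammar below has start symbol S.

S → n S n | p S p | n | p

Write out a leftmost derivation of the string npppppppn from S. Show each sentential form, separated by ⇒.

S ⇒ nSn ⇒ npSpn ⇒ nppSppn ⇒ npppSpppn ⇒ npppppppn

S ⇒ nSn   [S → n S n]
nSn ⇒ npSpn   [S → p S p]
npSpn ⇒ nppSppn   [S → p S p]
nppSppn ⇒ npppSpppn   [S → p S p]
npppSpppn ⇒ npppppppn   [S → p]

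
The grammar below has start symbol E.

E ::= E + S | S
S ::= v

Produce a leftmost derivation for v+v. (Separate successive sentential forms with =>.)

E=>E+S=>S+S=>v+S=>v+v

E => E+S   [E ::= E + S]
E+S => S+S   [E ::= S]
S+S => v+S   [S ::= v]
v+S => v+v   [S ::= v]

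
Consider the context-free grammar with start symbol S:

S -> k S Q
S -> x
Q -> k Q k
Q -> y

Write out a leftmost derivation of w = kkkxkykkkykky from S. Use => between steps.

S=>kSQ=>kkSQQ=>kkkSQQQ=>kkkxQQQ=>kkkxkQkQQ=>kkkxkykQQ=>kkkxkykkQkQ=>kkkxkykkkQkkQ=>kkkxkykkkykkQ=>kkkxkykkkykky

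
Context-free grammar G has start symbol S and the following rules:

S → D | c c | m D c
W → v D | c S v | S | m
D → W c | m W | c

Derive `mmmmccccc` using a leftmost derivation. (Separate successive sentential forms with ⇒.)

S ⇒ mDc   [S → m D c]
mDc ⇒ mWcc   [D → W c]
mWcc ⇒ mScc   [W → S]
mScc ⇒ mDcc   [S → D]
mDcc ⇒ mmWcc   [D → m W]
mmWcc ⇒ mmScc   [W → S]
mmScc ⇒ mmmDccc   [S → m D c]
mmmDccc ⇒ mmmmWccc   [D → m W]
mmmmWccc ⇒ mmmmSccc   [W → S]
mmmmSccc ⇒ mmmmccccc   [S → c c]

S ⇒ mDc ⇒ mWcc ⇒ mScc ⇒ mDcc ⇒ mmWcc ⇒ mmScc ⇒ mmmDccc ⇒ mmmmWccc ⇒ mmmmSccc ⇒ mmmmccccc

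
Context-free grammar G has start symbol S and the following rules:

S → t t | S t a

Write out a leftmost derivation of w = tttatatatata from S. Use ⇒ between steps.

S ⇒ Sta   [S → S t a]
Sta ⇒ Stata   [S → S t a]
Stata ⇒ Statata   [S → S t a]
Statata ⇒ Statatata   [S → S t a]
Statatata ⇒ Statatatata   [S → S t a]
Statatatata ⇒ tttatatatata   [S → t t]

S ⇒ Sta ⇒ Stata ⇒ Statata ⇒ Statatata ⇒ Statatatata ⇒ tttatatatata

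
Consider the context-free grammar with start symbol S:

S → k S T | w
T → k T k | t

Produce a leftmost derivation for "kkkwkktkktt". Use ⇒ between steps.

S ⇒ kST ⇒ kkSTT ⇒ kkkSTTT ⇒ kkkwTTT ⇒ kkkwkTkTT ⇒ kkkwkkTkkTT ⇒ kkkwkktkkTT ⇒ kkkwkktkktT ⇒ kkkwkktkktt

S ⇒ kST   [S → k S T]
kST ⇒ kkSTT   [S → k S T]
kkSTT ⇒ kkkSTTT   [S → k S T]
kkkSTTT ⇒ kkkwTTT   [S → w]
kkkwTTT ⇒ kkkwkTkTT   [T → k T k]
kkkwkTkTT ⇒ kkkwkkTkkTT   [T → k T k]
kkkwkkTkkTT ⇒ kkkwkktkkTT   [T → t]
kkkwkktkkTT ⇒ kkkwkktkktT   [T → t]
kkkwkktkktT ⇒ kkkwkktkktt   [T → t]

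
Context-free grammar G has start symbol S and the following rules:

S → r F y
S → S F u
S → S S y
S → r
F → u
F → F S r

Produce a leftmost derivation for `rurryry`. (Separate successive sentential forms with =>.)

S=>SSy=>rFySy=>rFSrySy=>ruSrySy=>rurrySy=>rurryry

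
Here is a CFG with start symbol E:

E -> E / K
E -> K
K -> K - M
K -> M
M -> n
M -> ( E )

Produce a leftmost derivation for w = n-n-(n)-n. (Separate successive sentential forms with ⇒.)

E ⇒ K ⇒ K-M ⇒ K-M-M ⇒ K-M-M-M ⇒ M-M-M-M ⇒ n-M-M-M ⇒ n-n-M-M ⇒ n-n-(E)-M ⇒ n-n-(K)-M ⇒ n-n-(M)-M ⇒ n-n-(n)-M ⇒ n-n-(n)-n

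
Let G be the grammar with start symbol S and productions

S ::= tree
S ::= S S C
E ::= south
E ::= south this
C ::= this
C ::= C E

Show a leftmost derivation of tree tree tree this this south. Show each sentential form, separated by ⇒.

S ⇒ S S C   [S ::= S S C]
S S C ⇒ tree S C   [S ::= tree]
tree S C ⇒ tree S S C C   [S ::= S S C]
tree S S C C ⇒ tree tree S C C   [S ::= tree]
tree tree S C C ⇒ tree tree tree C C   [S ::= tree]
tree tree tree C C ⇒ tree tree tree this C   [C ::= this]
tree tree tree this C ⇒ tree tree tree this C E   [C ::= C E]
tree tree tree this C E ⇒ tree tree tree this this E   [C ::= this]
tree tree tree this this E ⇒ tree tree tree this this south   [E ::= south]

S ⇒ S S C ⇒ tree S C ⇒ tree S S C C ⇒ tree tree S C C ⇒ tree tree tree C C ⇒ tree tree tree this C ⇒ tree tree tree this C E ⇒ tree tree tree this this E ⇒ tree tree tree this this south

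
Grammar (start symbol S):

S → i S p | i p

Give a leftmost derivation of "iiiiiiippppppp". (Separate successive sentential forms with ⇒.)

S ⇒ iSp ⇒ iiSpp ⇒ iiiSppp ⇒ iiiiSpppp ⇒ iiiiiSppppp ⇒ iiiiiiSpppppp ⇒ iiiiiiippppppp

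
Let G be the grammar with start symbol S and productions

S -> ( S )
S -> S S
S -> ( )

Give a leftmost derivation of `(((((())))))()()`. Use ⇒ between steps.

S ⇒ SS   [S -> S S]
SS ⇒ SSS   [S -> S S]
SSS ⇒ (S)SS   [S -> ( S )]
(S)SS ⇒ ((S))SS   [S -> ( S )]
((S))SS ⇒ (((S)))SS   [S -> ( S )]
(((S)))SS ⇒ ((((S))))SS   [S -> ( S )]
((((S))))SS ⇒ (((((S)))))SS   [S -> ( S )]
(((((S)))))SS ⇒ (((((())))))SS   [S -> ( )]
(((((())))))SS ⇒ (((((())))))()S   [S -> ( )]
(((((())))))()S ⇒ (((((())))))()()   [S -> ( )]

S⇒SS⇒SSS⇒(S)SS⇒((S))SS⇒(((S)))SS⇒((((S))))SS⇒(((((S)))))SS⇒(((((())))))SS⇒(((((())))))()S⇒(((((())))))()()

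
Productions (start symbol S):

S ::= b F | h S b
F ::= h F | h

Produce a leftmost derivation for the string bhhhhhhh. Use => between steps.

S => bF => bhF => bhhF => bhhhF => bhhhhF => bhhhhhF => bhhhhhhF => bhhhhhhh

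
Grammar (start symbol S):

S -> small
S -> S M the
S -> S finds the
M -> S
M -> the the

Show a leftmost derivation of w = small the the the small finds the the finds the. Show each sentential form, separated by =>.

S => S finds the => S M the finds the => S M the M the finds the => small M the M the finds the => small the the the M the finds the => small the the the S the finds the => small the the the S finds the the finds the => small the the the small finds the the finds the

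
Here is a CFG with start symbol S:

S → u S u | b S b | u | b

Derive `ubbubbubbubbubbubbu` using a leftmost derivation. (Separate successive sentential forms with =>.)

S => uSu   [S → u S u]
uSu => ubSbu   [S → b S b]
ubSbu => ubbSbbu   [S → b S b]
ubbSbbu => ubbuSubbu   [S → u S u]
ubbuSubbu => ubbubSbubbu   [S → b S b]
ubbubSbubbu => ubbubbSbbubbu   [S → b S b]
ubbubbSbbubbu => ubbubbuSubbubbu   [S → u S u]
ubbubbuSubbubbu => ubbubbubSbubbubbu   [S → b S b]
ubbubbubSbubbubbu => ubbubbubbSbbubbubbu   [S → b S b]
ubbubbubbSbbubbubbu => ubbubbubbubbubbubbu   [S → u]

S => uSu => ubSbu => ubbSbbu => ubbuSubbu => ubbubSbubbu => ubbubbSbbubbu => ubbubbuSubbubbu => ubbubbubSbubbubbu => ubbubbubbSbbubbubbu => ubbubbubbubbubbubbu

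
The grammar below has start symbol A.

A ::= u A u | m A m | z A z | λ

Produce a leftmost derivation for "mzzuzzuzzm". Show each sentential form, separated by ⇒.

A ⇒ mAm   [A ::= m A m]
mAm ⇒ mzAzm   [A ::= z A z]
mzAzm ⇒ mzzAzzm   [A ::= z A z]
mzzAzzm ⇒ mzzuAuzzm   [A ::= u A u]
mzzuAuzzm ⇒ mzzuzAzuzzm   [A ::= z A z]
mzzuzAzuzzm ⇒ mzzuzzuzzm   [A ::= λ]

A ⇒ mAm ⇒ mzAzm ⇒ mzzAzzm ⇒ mzzuAuzzm ⇒ mzzuzAzuzzm ⇒ mzzuzzuzzm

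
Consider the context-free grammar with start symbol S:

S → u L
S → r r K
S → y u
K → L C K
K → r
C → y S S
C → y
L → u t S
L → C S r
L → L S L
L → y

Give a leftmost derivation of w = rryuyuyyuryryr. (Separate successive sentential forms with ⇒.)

S ⇒ rrK ⇒ rrLCK ⇒ rrCSrCK ⇒ rrySrCK ⇒ rryuLrCK ⇒ rryuLSLrCK ⇒ rryuySLrCK ⇒ rryuyuLLrCK ⇒ rryuyuCSrLrCK ⇒ rryuyuySrLrCK ⇒ rryuyuyyurLrCK ⇒ rryuyuyyuryrCK ⇒ rryuyuyyuryryK ⇒ rryuyuyyuryryr

S ⇒ rrK   [S → r r K]
rrK ⇒ rrLCK   [K → L C K]
rrLCK ⇒ rrCSrCK   [L → C S r]
rrCSrCK ⇒ rrySrCK   [C → y]
rrySrCK ⇒ rryuLrCK   [S → u L]
rryuLrCK ⇒ rryuLSLrCK   [L → L S L]
rryuLSLrCK ⇒ rryuySLrCK   [L → y]
rryuySLrCK ⇒ rryuyuLLrCK   [S → u L]
rryuyuLLrCK ⇒ rryuyuCSrLrCK   [L → C S r]
rryuyuCSrLrCK ⇒ rryuyuySrLrCK   [C → y]
rryuyuySrLrCK ⇒ rryuyuyyurLrCK   [S → y u]
rryuyuyyurLrCK ⇒ rryuyuyyuryrCK   [L → y]
rryuyuyyuryrCK ⇒ rryuyuyyuryryK   [C → y]
rryuyuyyuryryK ⇒ rryuyuyyuryryr   [K → r]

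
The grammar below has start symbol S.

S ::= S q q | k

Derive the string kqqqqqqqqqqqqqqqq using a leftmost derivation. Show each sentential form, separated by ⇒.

S ⇒ Sqq   [S ::= S q q]
Sqq ⇒ Sqqqq   [S ::= S q q]
Sqqqq ⇒ Sqqqqqq   [S ::= S q q]
Sqqqqqq ⇒ Sqqqqqqqq   [S ::= S q q]
Sqqqqqqqq ⇒ Sqqqqqqqqqq   [S ::= S q q]
Sqqqqqqqqqq ⇒ Sqqqqqqqqqqqq   [S ::= S q q]
Sqqqqqqqqqqqq ⇒ Sqqqqqqqqqqqqqq   [S ::= S q q]
Sqqqqqqqqqqqqqq ⇒ Sqqqqqqqqqqqqqqqq   [S ::= S q q]
Sqqqqqqqqqqqqqqqq ⇒ kqqqqqqqqqqqqqqqq   [S ::= k]

S ⇒ Sqq ⇒ Sqqqq ⇒ Sqqqqqq ⇒ Sqqqqqqqq ⇒ Sqqqqqqqqqq ⇒ Sqqqqqqqqqqqq ⇒ Sqqqqqqqqqqqqqq ⇒ Sqqqqqqqqqqqqqqqq ⇒ kqqqqqqqqqqqqqqqq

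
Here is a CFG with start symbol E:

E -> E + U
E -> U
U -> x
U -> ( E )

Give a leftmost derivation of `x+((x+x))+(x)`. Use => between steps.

E => E+U   [E -> E + U]
E+U => E+U+U   [E -> E + U]
E+U+U => U+U+U   [E -> U]
U+U+U => x+U+U   [U -> x]
x+U+U => x+(E)+U   [U -> ( E )]
x+(E)+U => x+(U)+U   [E -> U]
x+(U)+U => x+((E))+U   [U -> ( E )]
x+((E))+U => x+((E+U))+U   [E -> E + U]
x+((E+U))+U => x+((U+U))+U   [E -> U]
x+((U+U))+U => x+((x+U))+U   [U -> x]
x+((x+U))+U => x+((x+x))+U   [U -> x]
x+((x+x))+U => x+((x+x))+(E)   [U -> ( E )]
x+((x+x))+(E) => x+((x+x))+(U)   [E -> U]
x+((x+x))+(U) => x+((x+x))+(x)   [U -> x]

E=>E+U=>E+U+U=>U+U+U=>x+U+U=>x+(E)+U=>x+(U)+U=>x+((E))+U=>x+((E+U))+U=>x+((U+U))+U=>x+((x+U))+U=>x+((x+x))+U=>x+((x+x))+(E)=>x+((x+x))+(U)=>x+((x+x))+(x)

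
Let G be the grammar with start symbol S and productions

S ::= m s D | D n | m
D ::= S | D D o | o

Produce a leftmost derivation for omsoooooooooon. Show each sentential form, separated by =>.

S => Dn   [S ::= D n]
Dn => DDon   [D ::= D D o]
DDon => DDoDon   [D ::= D D o]
DDoDon => oDoDon   [D ::= o]
oDoDon => oSoDon   [D ::= S]
oSoDon => omsDoDon   [S ::= m s D]
omsDoDon => omsDDooDon   [D ::= D D o]
omsDDooDon => omsDDoDooDon   [D ::= D D o]
omsDDoDooDon => omsDDoDoDooDon   [D ::= D D o]
omsDDoDoDooDon => omsoDoDoDooDon   [D ::= o]
omsoDoDoDooDon => omsoooDoDooDon   [D ::= o]
omsoooDoDooDon => omsoooooDooDon   [D ::= o]
omsoooooDooDon => omsooooooooDon   [D ::= o]
omsooooooooDon => omsoooooooooon   [D ::= o]

S => Dn => DDon => DDoDon => oDoDon => oSoDon => omsDoDon => omsDDooDon => omsDDoDooDon => omsDDoDoDooDon => omsoDoDoDooDon => omsoooDoDooDon => omsoooooDooDon => omsooooooooDon => omsoooooooooon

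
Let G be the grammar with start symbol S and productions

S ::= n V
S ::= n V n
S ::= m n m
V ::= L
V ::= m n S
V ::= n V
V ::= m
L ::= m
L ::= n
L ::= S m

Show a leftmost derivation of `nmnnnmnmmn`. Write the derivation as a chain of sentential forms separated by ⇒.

S ⇒ nVn   [S ::= n V n]
nVn ⇒ nmnSn   [V ::= m n S]
nmnSn ⇒ nmnnVn   [S ::= n V]
nmnnVn ⇒ nmnnnVn   [V ::= n V]
nmnnnVn ⇒ nmnnnLn   [V ::= L]
nmnnnLn ⇒ nmnnnSmn   [L ::= S m]
nmnnnSmn ⇒ nmnnnmnmmn   [S ::= m n m]

S ⇒ nVn ⇒ nmnSn ⇒ nmnnVn ⇒ nmnnnVn ⇒ nmnnnLn ⇒ nmnnnSmn ⇒ nmnnnmnmmn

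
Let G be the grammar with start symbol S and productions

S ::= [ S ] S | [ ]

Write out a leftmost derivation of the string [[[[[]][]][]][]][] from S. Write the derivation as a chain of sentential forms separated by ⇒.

S⇒[S]S⇒[[S]S]S⇒[[[S]S]S]S⇒[[[[S]S]S]S]S⇒[[[[[]]S]S]S]S⇒[[[[[]][]]S]S]S⇒[[[[[]][]][]]S]S⇒[[[[[]][]][]][]]S⇒[[[[[]][]][]][]][]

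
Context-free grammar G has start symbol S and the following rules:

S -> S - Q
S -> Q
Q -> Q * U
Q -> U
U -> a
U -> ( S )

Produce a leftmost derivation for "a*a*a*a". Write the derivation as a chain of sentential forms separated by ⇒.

S ⇒ Q   [S -> Q]
Q ⇒ Q*U   [Q -> Q * U]
Q*U ⇒ Q*U*U   [Q -> Q * U]
Q*U*U ⇒ Q*U*U*U   [Q -> Q * U]
Q*U*U*U ⇒ U*U*U*U   [Q -> U]
U*U*U*U ⇒ a*U*U*U   [U -> a]
a*U*U*U ⇒ a*a*U*U   [U -> a]
a*a*U*U ⇒ a*a*a*U   [U -> a]
a*a*a*U ⇒ a*a*a*a   [U -> a]

S⇒Q⇒Q*U⇒Q*U*U⇒Q*U*U*U⇒U*U*U*U⇒a*U*U*U⇒a*a*U*U⇒a*a*a*U⇒a*a*a*a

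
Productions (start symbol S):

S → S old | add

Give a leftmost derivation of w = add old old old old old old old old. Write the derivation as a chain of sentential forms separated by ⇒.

S ⇒ S old ⇒ S old old ⇒ S old old old ⇒ S old old old old ⇒ S old old old old old ⇒ S old old old old old old ⇒ S old old old old old old old ⇒ S old old old old old old old old ⇒ add old old old old old old old old

S ⇒ S old   [S → S old]
S old ⇒ S old old   [S → S old]
S old old ⇒ S old old old   [S → S old]
S old old old ⇒ S old old old old   [S → S old]
S old old old old ⇒ S old old old old old   [S → S old]
S old old old old old ⇒ S old old old old old old   [S → S old]
S old old old old old old ⇒ S old old old old old old old   [S → S old]
S old old old old old old old ⇒ S old old old old old old old old   [S → S old]
S old old old old old old old old ⇒ add old old old old old old old old   [S → add]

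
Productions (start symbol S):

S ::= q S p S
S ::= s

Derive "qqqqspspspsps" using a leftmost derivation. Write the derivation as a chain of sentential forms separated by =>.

S => qSpS => qqSpSpS => qqqSpSpSpS => qqqqSpSpSpSpS => qqqqspSpSpSpS => qqqqspspSpSpS => qqqqspspspSpS => qqqqspspspspS => qqqqspspspsps

S => qSpS   [S ::= q S p S]
qSpS => qqSpSpS   [S ::= q S p S]
qqSpSpS => qqqSpSpSpS   [S ::= q S p S]
qqqSpSpSpS => qqqqSpSpSpSpS   [S ::= q S p S]
qqqqSpSpSpSpS => qqqqspSpSpSpS   [S ::= s]
qqqqspSpSpSpS => qqqqspspSpSpS   [S ::= s]
qqqqspspSpSpS => qqqqspspspSpS   [S ::= s]
qqqqspspspSpS => qqqqspspspspS   [S ::= s]
qqqqspspspspS => qqqqspspspsps   [S ::= s]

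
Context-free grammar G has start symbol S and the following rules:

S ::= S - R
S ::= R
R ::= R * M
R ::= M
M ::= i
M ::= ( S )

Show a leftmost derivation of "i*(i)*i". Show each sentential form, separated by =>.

S => R => R*M => R*M*M => M*M*M => i*M*M => i*(S)*M => i*(R)*M => i*(M)*M => i*(i)*M => i*(i)*i

S => R   [S ::= R]
R => R*M   [R ::= R * M]
R*M => R*M*M   [R ::= R * M]
R*M*M => M*M*M   [R ::= M]
M*M*M => i*M*M   [M ::= i]
i*M*M => i*(S)*M   [M ::= ( S )]
i*(S)*M => i*(R)*M   [S ::= R]
i*(R)*M => i*(M)*M   [R ::= M]
i*(M)*M => i*(i)*M   [M ::= i]
i*(i)*M => i*(i)*i   [M ::= i]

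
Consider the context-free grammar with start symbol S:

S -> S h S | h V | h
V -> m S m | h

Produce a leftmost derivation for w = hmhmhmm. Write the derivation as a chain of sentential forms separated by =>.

S=>hV=>hmSm=>hmhVm=>hmhmSmm=>hmhmhmm

S => hV   [S -> h V]
hV => hmSm   [V -> m S m]
hmSm => hmhVm   [S -> h V]
hmhVm => hmhmSmm   [V -> m S m]
hmhmSmm => hmhmhmm   [S -> h]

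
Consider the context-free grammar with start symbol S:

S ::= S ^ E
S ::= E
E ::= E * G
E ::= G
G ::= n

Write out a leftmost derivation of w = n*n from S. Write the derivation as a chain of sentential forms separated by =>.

S => E => E*G => G*G => n*G => n*n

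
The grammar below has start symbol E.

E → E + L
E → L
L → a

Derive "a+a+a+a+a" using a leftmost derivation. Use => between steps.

E=>E+L=>E+L+L=>E+L+L+L=>E+L+L+L+L=>L+L+L+L+L=>a+L+L+L+L=>a+a+L+L+L=>a+a+a+L+L=>a+a+a+a+L=>a+a+a+a+a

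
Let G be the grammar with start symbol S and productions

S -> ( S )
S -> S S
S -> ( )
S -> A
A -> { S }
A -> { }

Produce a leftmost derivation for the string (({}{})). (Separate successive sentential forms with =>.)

S=>(S)=>((S))=>((SS))=>((AS))=>(({}S))=>(({}A))=>(({}{}))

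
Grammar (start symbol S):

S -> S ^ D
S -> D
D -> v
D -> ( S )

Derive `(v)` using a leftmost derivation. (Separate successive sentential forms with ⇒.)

S ⇒ D ⇒ (S) ⇒ (D) ⇒ (v)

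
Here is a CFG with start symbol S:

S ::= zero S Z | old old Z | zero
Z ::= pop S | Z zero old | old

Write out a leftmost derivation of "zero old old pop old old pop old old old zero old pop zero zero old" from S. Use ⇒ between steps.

S ⇒ zero S Z   [S ::= zero S Z]
zero S Z ⇒ zero old old Z Z   [S ::= old old Z]
zero old old Z Z ⇒ zero old old Z zero old Z   [Z ::= Z zero old]
zero old old Z zero old Z ⇒ zero old old pop S zero old Z   [Z ::= pop S]
zero old old pop S zero old Z ⇒ zero old old pop old old Z zero old Z   [S ::= old old Z]
zero old old pop old old Z zero old Z ⇒ zero old old pop old old pop S zero old Z   [Z ::= pop S]
zero old old pop old old pop S zero old Z ⇒ zero old old pop old old pop old old Z zero old Z   [S ::= old old Z]
zero old old pop old old pop old old Z zero old Z ⇒ zero old old pop old old pop old old old zero old Z   [Z ::= old]
zero old old pop old old pop old old old zero old Z ⇒ zero old old pop old old pop old old old zero old pop S   [Z ::= pop S]
zero old old pop old old pop old old old zero old pop S ⇒ zero old old pop old old pop old old old zero old pop zero S Z   [S ::= zero S Z]
zero old old pop old old pop old old old zero old pop zero S Z ⇒ zero old old pop old old pop old old old zero old pop zero zero Z   [S ::= zero]
zero old old pop old old pop old old old zero old pop zero zero Z ⇒ zero old old pop old old pop old old old zero old pop zero zero old   [Z ::= old]

S ⇒ zero S Z ⇒ zero old old Z Z ⇒ zero old old Z zero old Z ⇒ zero old old pop S zero old Z ⇒ zero old old pop old old Z zero old Z ⇒ zero old old pop old old pop S zero old Z ⇒ zero old old pop old old pop old old Z zero old Z ⇒ zero old old pop old old pop old old old zero old Z ⇒ zero old old pop old old pop old old old zero old pop S ⇒ zero old old pop old old pop old old old zero old pop zero S Z ⇒ zero old old pop old old pop old old old zero old pop zero zero Z ⇒ zero old old pop old old pop old old old zero old pop zero zero old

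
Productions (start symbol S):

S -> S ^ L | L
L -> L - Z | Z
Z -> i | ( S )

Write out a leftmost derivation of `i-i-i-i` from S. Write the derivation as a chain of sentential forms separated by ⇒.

S ⇒ L   [S -> L]
L ⇒ L-Z   [L -> L - Z]
L-Z ⇒ L-Z-Z   [L -> L - Z]
L-Z-Z ⇒ L-Z-Z-Z   [L -> L - Z]
L-Z-Z-Z ⇒ Z-Z-Z-Z   [L -> Z]
Z-Z-Z-Z ⇒ i-Z-Z-Z   [Z -> i]
i-Z-Z-Z ⇒ i-i-Z-Z   [Z -> i]
i-i-Z-Z ⇒ i-i-i-Z   [Z -> i]
i-i-i-Z ⇒ i-i-i-i   [Z -> i]

S ⇒ L ⇒ L-Z ⇒ L-Z-Z ⇒ L-Z-Z-Z ⇒ Z-Z-Z-Z ⇒ i-Z-Z-Z ⇒ i-i-Z-Z ⇒ i-i-i-Z ⇒ i-i-i-i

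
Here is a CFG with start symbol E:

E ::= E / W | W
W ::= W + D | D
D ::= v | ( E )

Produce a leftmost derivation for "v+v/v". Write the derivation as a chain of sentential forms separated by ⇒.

E ⇒ E/W   [E ::= E / W]
E/W ⇒ W/W   [E ::= W]
W/W ⇒ W+D/W   [W ::= W + D]
W+D/W ⇒ D+D/W   [W ::= D]
D+D/W ⇒ v+D/W   [D ::= v]
v+D/W ⇒ v+v/W   [D ::= v]
v+v/W ⇒ v+v/D   [W ::= D]
v+v/D ⇒ v+v/v   [D ::= v]

E ⇒ E/W ⇒ W/W ⇒ W+D/W ⇒ D+D/W ⇒ v+D/W ⇒ v+v/W ⇒ v+v/D ⇒ v+v/v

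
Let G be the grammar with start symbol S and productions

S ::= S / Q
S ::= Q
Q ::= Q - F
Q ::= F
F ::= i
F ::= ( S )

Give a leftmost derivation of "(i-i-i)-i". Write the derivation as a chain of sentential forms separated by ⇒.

S ⇒ Q   [S ::= Q]
Q ⇒ Q-F   [Q ::= Q - F]
Q-F ⇒ F-F   [Q ::= F]
F-F ⇒ (S)-F   [F ::= ( S )]
(S)-F ⇒ (Q)-F   [S ::= Q]
(Q)-F ⇒ (Q-F)-F   [Q ::= Q - F]
(Q-F)-F ⇒ (Q-F-F)-F   [Q ::= Q - F]
(Q-F-F)-F ⇒ (F-F-F)-F   [Q ::= F]
(F-F-F)-F ⇒ (i-F-F)-F   [F ::= i]
(i-F-F)-F ⇒ (i-i-F)-F   [F ::= i]
(i-i-F)-F ⇒ (i-i-i)-F   [F ::= i]
(i-i-i)-F ⇒ (i-i-i)-i   [F ::= i]

S ⇒ Q ⇒ Q-F ⇒ F-F ⇒ (S)-F ⇒ (Q)-F ⇒ (Q-F)-F ⇒ (Q-F-F)-F ⇒ (F-F-F)-F ⇒ (i-F-F)-F ⇒ (i-i-F)-F ⇒ (i-i-i)-F ⇒ (i-i-i)-i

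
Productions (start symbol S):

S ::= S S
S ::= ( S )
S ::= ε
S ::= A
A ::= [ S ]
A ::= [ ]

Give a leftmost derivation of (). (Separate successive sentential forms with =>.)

S => SS => SSS => (S)SS => ()SS => ()S => ()

S => SS   [S ::= S S]
SS => SSS   [S ::= S S]
SSS => (S)SS   [S ::= ( S )]
(S)SS => ()SS   [S ::= ε]
()SS => ()S   [S ::= ε]
()S => ()   [S ::= ε]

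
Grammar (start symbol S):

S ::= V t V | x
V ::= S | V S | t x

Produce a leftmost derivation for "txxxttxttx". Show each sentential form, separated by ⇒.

S⇒VtV⇒StV⇒VtVtV⇒VStVtV⇒VSStVtV⇒txSStVtV⇒txxStVtV⇒txxxtVtV⇒txxxttxtV⇒txxxttxttx

S ⇒ VtV   [S ::= V t V]
VtV ⇒ StV   [V ::= S]
StV ⇒ VtVtV   [S ::= V t V]
VtVtV ⇒ VStVtV   [V ::= V S]
VStVtV ⇒ VSStVtV   [V ::= V S]
VSStVtV ⇒ txSStVtV   [V ::= t x]
txSStVtV ⇒ txxStVtV   [S ::= x]
txxStVtV ⇒ txxxtVtV   [S ::= x]
txxxtVtV ⇒ txxxttxtV   [V ::= t x]
txxxttxtV ⇒ txxxttxttx   [V ::= t x]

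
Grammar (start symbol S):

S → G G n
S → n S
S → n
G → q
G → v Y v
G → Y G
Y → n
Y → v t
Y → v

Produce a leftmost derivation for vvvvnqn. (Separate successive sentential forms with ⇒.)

S ⇒ GGn   [S → G G n]
GGn ⇒ vYvGn   [G → v Y v]
vYvGn ⇒ vvvGn   [Y → v]
vvvGn ⇒ vvvYGn   [G → Y G]
vvvYGn ⇒ vvvvGn   [Y → v]
vvvvGn ⇒ vvvvYGn   [G → Y G]
vvvvYGn ⇒ vvvvnGn   [Y → n]
vvvvnGn ⇒ vvvvnqn   [G → q]

S ⇒ GGn ⇒ vYvGn ⇒ vvvGn ⇒ vvvYGn ⇒ vvvvGn ⇒ vvvvYGn ⇒ vvvvnGn ⇒ vvvvnqn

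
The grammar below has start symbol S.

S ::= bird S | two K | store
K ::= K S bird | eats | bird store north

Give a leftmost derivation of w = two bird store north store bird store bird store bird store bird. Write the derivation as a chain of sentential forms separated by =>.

S => two K => two K S bird => two K S bird S bird => two K S bird S bird S bird => two K S bird S bird S bird S bird => two bird store north S bird S bird S bird S bird => two bird store north store bird S bird S bird S bird => two bird store north store bird store bird S bird S bird => two bird store north store bird store bird store bird S bird => two bird store north store bird store bird store bird store bird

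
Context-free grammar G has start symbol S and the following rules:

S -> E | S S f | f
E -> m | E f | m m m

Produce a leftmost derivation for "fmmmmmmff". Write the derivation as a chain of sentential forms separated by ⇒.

S ⇒ SSf   [S -> S S f]
SSf ⇒ fSf   [S -> f]
fSf ⇒ fSSff   [S -> S S f]
fSSff ⇒ fESff   [S -> E]
fESff ⇒ fmmmSff   [E -> m m m]
fmmmSff ⇒ fmmmEff   [S -> E]
fmmmEff ⇒ fmmmmmmff   [E -> m m m]

S ⇒ SSf ⇒ fSf ⇒ fSSff ⇒ fESff ⇒ fmmmSff ⇒ fmmmEff ⇒ fmmmmmmff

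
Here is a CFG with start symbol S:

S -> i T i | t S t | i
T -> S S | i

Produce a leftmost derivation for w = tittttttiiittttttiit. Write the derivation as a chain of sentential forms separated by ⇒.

S ⇒ tSt   [S -> t S t]
tSt ⇒ tiTit   [S -> i T i]
tiTit ⇒ tiSSit   [T -> S S]
tiSSit ⇒ titStSit   [S -> t S t]
titStSit ⇒ tittSttSit   [S -> t S t]
tittSttSit ⇒ titttStttSit   [S -> t S t]
titttStttSit ⇒ tittttSttttSit   [S -> t S t]
tittttSttttSit ⇒ titttttStttttSit   [S -> t S t]
titttttStttttSit ⇒ tittttttSttttttSit   [S -> t S t]
tittttttSttttttSit ⇒ tittttttiTittttttSit   [S -> i T i]
tittttttiTittttttSit ⇒ tittttttiiittttttSit   [T -> i]
tittttttiiittttttSit ⇒ tittttttiiittttttiit   [S -> i]

S ⇒ tSt ⇒ tiTit ⇒ tiSSit ⇒ titStSit ⇒ tittSttSit ⇒ titttStttSit ⇒ tittttSttttSit ⇒ titttttStttttSit ⇒ tittttttSttttttSit ⇒ tittttttiTittttttSit ⇒ tittttttiiittttttSit ⇒ tittttttiiittttttiit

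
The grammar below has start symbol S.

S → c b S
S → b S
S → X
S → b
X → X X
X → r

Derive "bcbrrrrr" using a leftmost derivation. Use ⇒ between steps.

S ⇒ bS ⇒ bcbS ⇒ bcbX ⇒ bcbXX ⇒ bcbrX ⇒ bcbrXX ⇒ bcbrrX ⇒ bcbrrXX ⇒ bcbrrXXX ⇒ bcbrrrXX ⇒ bcbrrrrX ⇒ bcbrrrrr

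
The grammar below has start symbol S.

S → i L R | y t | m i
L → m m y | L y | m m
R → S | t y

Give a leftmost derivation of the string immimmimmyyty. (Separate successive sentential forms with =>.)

S=>iLR=>immR=>immS=>immiLR=>immimmR=>immimmS=>immimmiLR=>immimmiLyR=>immimmimmyyR=>immimmimmyyty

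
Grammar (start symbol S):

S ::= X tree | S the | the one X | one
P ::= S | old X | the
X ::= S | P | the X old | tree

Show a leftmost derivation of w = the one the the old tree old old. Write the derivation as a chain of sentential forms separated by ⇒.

S ⇒ the one X ⇒ the one the X old ⇒ the one the the X old old ⇒ the one the the P old old ⇒ the one the the old X old old ⇒ the one the the old tree old old

S ⇒ the one X   [S ::= the one X]
the one X ⇒ the one the X old   [X ::= the X old]
the one the X old ⇒ the one the the X old old   [X ::= the X old]
the one the the X old old ⇒ the one the the P old old   [X ::= P]
the one the the P old old ⇒ the one the the old X old old   [P ::= old X]
the one the the old X old old ⇒ the one the the old tree old old   [X ::= tree]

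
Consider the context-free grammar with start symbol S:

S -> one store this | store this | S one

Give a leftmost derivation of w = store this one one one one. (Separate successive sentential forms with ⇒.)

S ⇒ S one ⇒ S one one ⇒ S one one one ⇒ S one one one one ⇒ store this one one one one

S ⇒ S one   [S -> S one]
S one ⇒ S one one   [S -> S one]
S one one ⇒ S one one one   [S -> S one]
S one one one ⇒ S one one one one   [S -> S one]
S one one one one ⇒ store this one one one one   [S -> store this]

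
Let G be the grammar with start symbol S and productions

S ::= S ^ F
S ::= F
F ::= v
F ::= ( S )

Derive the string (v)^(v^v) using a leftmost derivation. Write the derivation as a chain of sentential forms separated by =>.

S => S^F   [S ::= S ^ F]
S^F => F^F   [S ::= F]
F^F => (S)^F   [F ::= ( S )]
(S)^F => (F)^F   [S ::= F]
(F)^F => (v)^F   [F ::= v]
(v)^F => (v)^(S)   [F ::= ( S )]
(v)^(S) => (v)^(S^F)   [S ::= S ^ F]
(v)^(S^F) => (v)^(F^F)   [S ::= F]
(v)^(F^F) => (v)^(v^F)   [F ::= v]
(v)^(v^F) => (v)^(v^v)   [F ::= v]

S => S^F => F^F => (S)^F => (F)^F => (v)^F => (v)^(S) => (v)^(S^F) => (v)^(F^F) => (v)^(v^F) => (v)^(v^v)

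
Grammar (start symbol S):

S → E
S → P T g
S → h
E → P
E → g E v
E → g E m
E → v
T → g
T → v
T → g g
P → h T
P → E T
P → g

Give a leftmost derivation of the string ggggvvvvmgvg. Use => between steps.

S => PTg   [S → P T g]
PTg => ETTg   [P → E T]
ETTg => gEmTTg   [E → g E m]
gEmTTg => ggEvmTTg   [E → g E v]
ggEvmTTg => gggEvvmTTg   [E → g E v]
gggEvvmTTg => ggggEvvvmTTg   [E → g E v]
ggggEvvvmTTg => ggggvvvvmTTg   [E → v]
ggggvvvvmTTg => ggggvvvvmgTg   [T → g]
ggggvvvvmgTg => ggggvvvvmgvg   [T → v]

S => PTg => ETTg => gEmTTg => ggEvmTTg => gggEvvmTTg => ggggEvvvmTTg => ggggvvvvmTTg => ggggvvvvmgTg => ggggvvvvmgvg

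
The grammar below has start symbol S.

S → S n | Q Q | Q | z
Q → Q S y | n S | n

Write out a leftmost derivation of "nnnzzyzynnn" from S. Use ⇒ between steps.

S⇒QQ⇒nSQ⇒nQQQ⇒nnSQQ⇒nnQQQQ⇒nnQSyQQQ⇒nnQSySyQQQ⇒nnnSSySyQQQ⇒nnnzSySyQQQ⇒nnnzzySyQQQ⇒nnnzzyzyQQQ⇒nnnzzyzynQQ⇒nnnzzyzynnQ⇒nnnzzyzynnn

S ⇒ QQ   [S → Q Q]
QQ ⇒ nSQ   [Q → n S]
nSQ ⇒ nQQQ   [S → Q Q]
nQQQ ⇒ nnSQQ   [Q → n S]
nnSQQ ⇒ nnQQQQ   [S → Q Q]
nnQQQQ ⇒ nnQSyQQQ   [Q → Q S y]
nnQSyQQQ ⇒ nnQSySyQQQ   [Q → Q S y]
nnQSySyQQQ ⇒ nnnSSySyQQQ   [Q → n S]
nnnSSySyQQQ ⇒ nnnzSySyQQQ   [S → z]
nnnzSySyQQQ ⇒ nnnzzySyQQQ   [S → z]
nnnzzySyQQQ ⇒ nnnzzyzyQQQ   [S → z]
nnnzzyzyQQQ ⇒ nnnzzyzynQQ   [Q → n]
nnnzzyzynQQ ⇒ nnnzzyzynnQ   [Q → n]
nnnzzyzynnQ ⇒ nnnzzyzynnn   [Q → n]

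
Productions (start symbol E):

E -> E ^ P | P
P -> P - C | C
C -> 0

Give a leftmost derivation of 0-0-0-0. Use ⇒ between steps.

E ⇒ P   [E -> P]
P ⇒ P-C   [P -> P - C]
P-C ⇒ P-C-C   [P -> P - C]
P-C-C ⇒ P-C-C-C   [P -> P - C]
P-C-C-C ⇒ C-C-C-C   [P -> C]
C-C-C-C ⇒ 0-C-C-C   [C -> 0]
0-C-C-C ⇒ 0-0-C-C   [C -> 0]
0-0-C-C ⇒ 0-0-0-C   [C -> 0]
0-0-0-C ⇒ 0-0-0-0   [C -> 0]

E ⇒ P ⇒ P-C ⇒ P-C-C ⇒ P-C-C-C ⇒ C-C-C-C ⇒ 0-C-C-C ⇒ 0-0-C-C ⇒ 0-0-0-C ⇒ 0-0-0-0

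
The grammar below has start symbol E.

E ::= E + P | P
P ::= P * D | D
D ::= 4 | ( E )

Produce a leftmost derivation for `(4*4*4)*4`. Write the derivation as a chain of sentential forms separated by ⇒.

E⇒P⇒P*D⇒D*D⇒(E)*D⇒(P)*D⇒(P*D)*D⇒(P*D*D)*D⇒(D*D*D)*D⇒(4*D*D)*D⇒(4*4*D)*D⇒(4*4*4)*D⇒(4*4*4)*4

E ⇒ P   [E ::= P]
P ⇒ P*D   [P ::= P * D]
P*D ⇒ D*D   [P ::= D]
D*D ⇒ (E)*D   [D ::= ( E )]
(E)*D ⇒ (P)*D   [E ::= P]
(P)*D ⇒ (P*D)*D   [P ::= P * D]
(P*D)*D ⇒ (P*D*D)*D   [P ::= P * D]
(P*D*D)*D ⇒ (D*D*D)*D   [P ::= D]
(D*D*D)*D ⇒ (4*D*D)*D   [D ::= 4]
(4*D*D)*D ⇒ (4*4*D)*D   [D ::= 4]
(4*4*D)*D ⇒ (4*4*4)*D   [D ::= 4]
(4*4*4)*D ⇒ (4*4*4)*4   [D ::= 4]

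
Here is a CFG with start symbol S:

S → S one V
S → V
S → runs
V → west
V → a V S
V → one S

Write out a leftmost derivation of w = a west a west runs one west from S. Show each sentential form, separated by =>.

S => S one V => V one V => a V S one V => a west S one V => a west V one V => a west a V S one V => a west a west S one V => a west a west runs one V => a west a west runs one west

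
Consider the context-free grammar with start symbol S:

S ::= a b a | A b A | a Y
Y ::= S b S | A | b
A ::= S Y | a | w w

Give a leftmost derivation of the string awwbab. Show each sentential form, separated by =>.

S => aY => aA => aSY => aAbAY => awwbAY => awwbaY => awwbab

S => aY   [S ::= a Y]
aY => aA   [Y ::= A]
aA => aSY   [A ::= S Y]
aSY => aAbAY   [S ::= A b A]
aAbAY => awwbAY   [A ::= w w]
awwbAY => awwbaY   [A ::= a]
awwbaY => awwbab   [Y ::= b]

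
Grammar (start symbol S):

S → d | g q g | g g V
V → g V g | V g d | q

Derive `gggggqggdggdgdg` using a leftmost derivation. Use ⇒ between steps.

S ⇒ ggV ⇒ gggVg ⇒ gggVgdg ⇒ gggVgdgdg ⇒ ggggVggdgdg ⇒ ggggVgdggdgdg ⇒ gggggVggdggdgdg ⇒ gggggqggdggdgdg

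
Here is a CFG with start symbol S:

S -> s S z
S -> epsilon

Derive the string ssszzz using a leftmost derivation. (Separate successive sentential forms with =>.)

S=>sSz=>ssSzz=>sssSzzz=>ssszzz

S => sSz   [S -> s S z]
sSz => ssSzz   [S -> s S z]
ssSzz => sssSzzz   [S -> s S z]
sssSzzz => ssszzz   [S -> epsilon]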